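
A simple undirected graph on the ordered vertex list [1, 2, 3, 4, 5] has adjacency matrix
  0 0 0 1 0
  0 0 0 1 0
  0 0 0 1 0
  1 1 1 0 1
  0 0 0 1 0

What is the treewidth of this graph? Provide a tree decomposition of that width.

Each bag holds 2 vertices, so the decomposition has width 1, which upper-bounds the treewidth. Any graph with an edge has treewidth ≥ 1, and G has the edge 1–4. The upper and lower bounds meet at 1, so that is the treewidth.

Treewidth 1.
One optimal decomposition is:
Bags: B1 = {1, 4}  B2 = {2, 4}  B3 = {4, 5}  B4 = {3, 4}
Tree: B1–B2, B1–B3, B2–B4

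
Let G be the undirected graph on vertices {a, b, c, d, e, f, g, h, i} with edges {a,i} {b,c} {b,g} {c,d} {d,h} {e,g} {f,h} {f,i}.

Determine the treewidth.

1

A width-1 tree decomposition is:
Bags: B1 = {e, g}  B2 = {b, g}  B3 = {b, c}  B4 = {c, d}  B5 = {d, h}  B6 = {f, h}  B7 = {f, i}  B8 = {a, i}
Tree: B1–B2, B2–B3, B3–B4, B4–B5, B5–B6, B6–B7, B7–B8
Every bag has size at most 2, so the width is 2 − 1 = 1 and tw(G) ≤ 1. Since G has at least one edge (e.g. e–g), it is not an edgeless graph, so tw(G) ≥ 1. Hence tw(G) = 1 exactly.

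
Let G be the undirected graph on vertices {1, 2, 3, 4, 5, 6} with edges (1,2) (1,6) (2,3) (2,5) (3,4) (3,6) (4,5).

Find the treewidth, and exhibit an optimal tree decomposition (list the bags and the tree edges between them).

Every bag has size at most 3, so the width is 3 − 1 = 2 and tw(G) ≤ 2. Since 1–6–3–2–1 is a cycle in G, G is not acyclic. Forests are exactly the graphs of treewidth ≤ 1, so tw(G) ≥ 2. Combining the bounds, tw(G) = 2.

Treewidth 2.
One optimal decomposition is:
Bags: B1 = {1, 2, 6}  B2 = {2, 3, 6}  B3 = {2, 3, 5}  B4 = {3, 4, 5}
Tree: B1–B2, B2–B3, B3–B4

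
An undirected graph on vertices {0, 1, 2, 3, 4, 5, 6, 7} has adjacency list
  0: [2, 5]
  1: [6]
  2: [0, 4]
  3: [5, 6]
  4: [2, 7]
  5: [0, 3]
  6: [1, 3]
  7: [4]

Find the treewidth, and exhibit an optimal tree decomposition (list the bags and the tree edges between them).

Treewidth 1.
One optimal decomposition is:
Bags: B1 = {1, 6}  B2 = {3, 6}  B3 = {3, 5}  B4 = {0, 5}  B5 = {0, 2}  B6 = {2, 4}  B7 = {4, 7}
Tree: B1–B2, B2–B3, B3–B4, B4–B5, B5–B6, B6–B7

Every bag has size at most 2, so the width is 2 − 1 = 1 and tw(G) ≤ 1. G has an edge, so its treewidth is at least 1. Hence tw(G) = 1 exactly.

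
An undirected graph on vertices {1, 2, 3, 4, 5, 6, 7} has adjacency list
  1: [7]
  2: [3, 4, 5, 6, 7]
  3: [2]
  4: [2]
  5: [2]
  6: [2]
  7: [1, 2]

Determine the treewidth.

1

A width-1 tree decomposition is:
Bags: B1 = {2, 3}  B2 = {2, 5}  B3 = {2, 7}  B4 = {2, 6}  B5 = {2, 4}  B6 = {1, 7}
Tree: B1–B2, B1–B3, B1–B4, B3–B5, B3–B6
Every bag has size at most 2, so the width is 2 − 1 = 1 and tw(G) ≤ 1. Any graph with an edge has treewidth ≥ 1, and G has the edge 3–2. Therefore the treewidth is 1.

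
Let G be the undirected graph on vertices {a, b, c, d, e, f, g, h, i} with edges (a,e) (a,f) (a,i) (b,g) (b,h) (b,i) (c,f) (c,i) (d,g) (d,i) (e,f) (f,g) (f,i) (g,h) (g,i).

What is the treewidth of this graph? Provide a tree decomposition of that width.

Treewidth 2.
One such decomposition:
Bags: B1 = {a, f, i}  B2 = {f, g, i}  B3 = {c, f, i}  B4 = {a, e, f}  B5 = {b, g, i}  B6 = {b, g, h}  B7 = {d, g, i}
Tree: B1–B2, B1–B3, B1–B4, B2–B5, B5–B6, B5–B7

Each bag holds 3 vertices, so the decomposition has width 2, which upper-bounds the treewidth. On the other hand G contains the 3-clique {a, e, f}. A clique must lie in a single bag of any decomposition, so no decomposition can have width below 2. Hence tw(G) = 2 exactly.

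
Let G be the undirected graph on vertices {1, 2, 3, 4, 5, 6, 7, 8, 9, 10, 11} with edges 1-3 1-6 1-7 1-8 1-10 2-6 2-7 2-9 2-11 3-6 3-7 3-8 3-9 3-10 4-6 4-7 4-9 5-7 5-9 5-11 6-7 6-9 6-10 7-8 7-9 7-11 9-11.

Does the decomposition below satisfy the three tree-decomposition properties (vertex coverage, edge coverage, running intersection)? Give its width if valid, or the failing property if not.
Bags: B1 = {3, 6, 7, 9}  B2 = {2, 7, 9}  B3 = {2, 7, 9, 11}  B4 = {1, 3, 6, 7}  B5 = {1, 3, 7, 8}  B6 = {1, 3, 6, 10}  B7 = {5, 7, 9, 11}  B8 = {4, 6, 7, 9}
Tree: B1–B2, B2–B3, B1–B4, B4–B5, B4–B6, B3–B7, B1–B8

No — edge (6,2) lies in no bag.

A tree decomposition must satisfy three properties: every vertex lies in some bag; for every edge, both endpoints lie together in some bag; and for every vertex, the bags containing it form a connected subtree. Here edge (6,2) lies in no bag, so the decomposition is invalid.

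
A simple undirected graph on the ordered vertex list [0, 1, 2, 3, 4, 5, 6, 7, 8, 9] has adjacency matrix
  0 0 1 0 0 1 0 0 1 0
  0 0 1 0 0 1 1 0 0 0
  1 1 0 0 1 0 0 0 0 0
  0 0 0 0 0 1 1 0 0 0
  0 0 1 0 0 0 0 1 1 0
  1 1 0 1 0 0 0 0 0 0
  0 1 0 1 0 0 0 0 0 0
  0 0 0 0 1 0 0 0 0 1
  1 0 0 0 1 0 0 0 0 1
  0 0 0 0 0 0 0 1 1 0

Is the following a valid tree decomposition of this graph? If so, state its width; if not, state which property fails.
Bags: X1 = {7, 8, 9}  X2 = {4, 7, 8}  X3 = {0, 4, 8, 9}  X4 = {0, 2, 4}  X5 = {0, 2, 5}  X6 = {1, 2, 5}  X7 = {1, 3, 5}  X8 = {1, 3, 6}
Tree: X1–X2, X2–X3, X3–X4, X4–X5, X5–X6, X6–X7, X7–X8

No — bags containing vertex 9 are not connected in the tree.

A tree decomposition must satisfy three properties: every vertex lies in some bag; for every edge, both endpoints lie together in some bag; and for every vertex, the bags containing it form a connected subtree. Here bags containing vertex 9 are not connected in the tree, so the decomposition is invalid.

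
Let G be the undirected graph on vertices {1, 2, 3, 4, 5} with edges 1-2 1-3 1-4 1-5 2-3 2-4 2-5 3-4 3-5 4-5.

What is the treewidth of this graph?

A width-4 tree decomposition is:
Bags: B1 = {1, 2, 3, 4, 5}
Tree: (single bag)
With just one bag of size 5, the width is 5 − 1 = 4, so tw(G) ≤ 4. On the other hand G contains the 5-clique {1, 2, 3, 4, 5}. A clique must lie in a single bag of any decomposition, so no decomposition can have width below 4. The upper and lower bounds meet at 4, so that is the treewidth.

4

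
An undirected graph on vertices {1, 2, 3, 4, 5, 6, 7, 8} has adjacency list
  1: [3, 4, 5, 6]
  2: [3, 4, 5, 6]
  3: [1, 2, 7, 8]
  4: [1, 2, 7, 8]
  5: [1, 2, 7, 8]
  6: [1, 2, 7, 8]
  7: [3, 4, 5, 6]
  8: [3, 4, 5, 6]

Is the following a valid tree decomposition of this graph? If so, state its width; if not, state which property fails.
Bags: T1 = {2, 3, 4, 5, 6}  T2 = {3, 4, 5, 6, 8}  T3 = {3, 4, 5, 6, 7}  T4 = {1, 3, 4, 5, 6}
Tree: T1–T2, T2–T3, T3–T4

Checking the three conditions: (i) the bags cover all of {1, 2, 3, 4, 5, 6, 7, 8}; (ii) for each edge, some bag contains both endpoints; (iii) the bags containing any fixed vertex form a subtree. All hold, so the decomposition is valid with width 5 − 1 = 4.

Yes; width 4.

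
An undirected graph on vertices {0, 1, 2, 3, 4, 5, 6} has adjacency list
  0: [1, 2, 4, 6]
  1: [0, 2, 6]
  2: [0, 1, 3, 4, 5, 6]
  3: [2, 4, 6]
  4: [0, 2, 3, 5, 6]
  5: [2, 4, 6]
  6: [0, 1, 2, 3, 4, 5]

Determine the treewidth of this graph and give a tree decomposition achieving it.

Treewidth 3.
One such decomposition:
Bags: B1 = {0, 2, 4, 6}  B2 = {2, 3, 4, 6}  B3 = {2, 4, 5, 6}  B4 = {0, 1, 2, 6}
Tree: B1–B2, B1–B3, B1–B4

Every bag has size at most 4, so the width is 4 − 1 = 3 and tw(G) ≤ 3. For the lower bound, the 4 vertices {0, 1, 2, 6} are pairwise adjacent, and any tree decomposition puts a clique entirely inside one bag — forcing width ≥ 3. Hence tw(G) = 3 exactly.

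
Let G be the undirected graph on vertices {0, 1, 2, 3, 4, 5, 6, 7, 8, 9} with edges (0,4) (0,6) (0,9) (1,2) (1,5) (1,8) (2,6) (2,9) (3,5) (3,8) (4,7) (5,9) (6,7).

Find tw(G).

A width-2 tree decomposition is:
Bags: B1 = {4, 6, 7}  B2 = {0, 4, 6}  B3 = {0, 2, 6}  B4 = {0, 2, 9}  B5 = {1, 2, 9}  B6 = {1, 5, 9}  B7 = {1, 5, 8}  B8 = {3, 5, 8}
Tree: B1–B2, B2–B3, B3–B4, B4–B5, B5–B6, B6–B7, B7–B8
The largest bag has 3 vertices, giving width 2; this decomposition certifies tw(G) ≤ 2. Since 7–4–0–6–7 is a cycle in G, G is not acyclic. Forests are exactly the graphs of treewidth ≤ 1, so tw(G) ≥ 2. Combining the bounds, tw(G) = 2.

2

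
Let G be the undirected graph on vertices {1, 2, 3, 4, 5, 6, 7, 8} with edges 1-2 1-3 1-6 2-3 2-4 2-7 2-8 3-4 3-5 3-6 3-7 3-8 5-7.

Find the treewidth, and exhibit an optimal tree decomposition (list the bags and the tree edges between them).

The largest bag has 3 vertices, giving width 2; this decomposition certifies tw(G) ≤ 2. On the other hand G contains the 3-clique {2, 3, 8}. A clique must lie in a single bag of any decomposition, so no decomposition can have width below 2. Hence tw(G) = 2 exactly.

Treewidth 2.
One such decomposition:
Bags: B1 = {1, 2, 3}  B2 = {2, 3, 7}  B3 = {2, 3, 8}  B4 = {1, 3, 6}  B5 = {2, 3, 4}  B6 = {3, 5, 7}
Tree: B1–B2, B1–B3, B1–B4, B3–B5, B2–B6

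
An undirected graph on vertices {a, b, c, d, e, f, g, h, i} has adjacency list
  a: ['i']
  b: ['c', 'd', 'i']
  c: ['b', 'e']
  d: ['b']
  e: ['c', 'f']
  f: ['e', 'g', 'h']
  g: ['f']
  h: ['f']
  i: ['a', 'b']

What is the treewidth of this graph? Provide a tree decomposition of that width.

Every bag has size at most 2, so the width is 2 − 1 = 1 and tw(G) ≤ 1. Any graph with an edge has treewidth ≥ 1, and G has the edge f–e. Combining the bounds, tw(G) = 1.

Treewidth 1.
One such decomposition:
Bags: B1 = {e, f}  B2 = {c, e}  B3 = {b, c}  B4 = {f, g}  B5 = {b, i}  B6 = {b, d}  B7 = {a, i}  B8 = {f, h}
Tree: B1–B2, B2–B3, B1–B4, B3–B5, B5–B6, B5–B7, B1–B8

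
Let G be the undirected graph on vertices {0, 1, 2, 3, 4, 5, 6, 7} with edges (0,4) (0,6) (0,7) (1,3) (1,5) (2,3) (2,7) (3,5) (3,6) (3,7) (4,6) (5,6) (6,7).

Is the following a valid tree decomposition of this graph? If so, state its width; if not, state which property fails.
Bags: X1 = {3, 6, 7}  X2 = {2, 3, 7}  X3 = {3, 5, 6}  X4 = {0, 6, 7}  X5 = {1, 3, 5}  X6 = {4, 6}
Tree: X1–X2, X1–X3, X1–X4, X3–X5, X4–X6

No — edge (0,4) lies in no bag.

A tree decomposition must satisfy three properties: every vertex lies in some bag; for every edge, both endpoints lie together in some bag; and for every vertex, the bags containing it form a connected subtree. Here edge (0,4) lies in no bag, so the decomposition is invalid.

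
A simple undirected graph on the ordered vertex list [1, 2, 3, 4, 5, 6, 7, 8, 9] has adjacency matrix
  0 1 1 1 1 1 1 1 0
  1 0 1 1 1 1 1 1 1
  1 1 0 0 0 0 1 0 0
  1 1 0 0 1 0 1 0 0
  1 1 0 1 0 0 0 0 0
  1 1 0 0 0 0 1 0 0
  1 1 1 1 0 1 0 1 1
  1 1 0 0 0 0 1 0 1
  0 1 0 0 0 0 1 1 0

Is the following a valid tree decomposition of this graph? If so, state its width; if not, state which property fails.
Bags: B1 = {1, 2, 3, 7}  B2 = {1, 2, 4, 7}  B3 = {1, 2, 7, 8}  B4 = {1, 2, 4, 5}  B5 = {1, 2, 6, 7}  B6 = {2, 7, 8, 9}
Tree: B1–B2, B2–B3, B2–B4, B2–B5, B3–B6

Checking the three conditions: (i) the bags cover all of {1, 2, 3, 4, 5, 6, 7, 8, 9}; (ii) for each edge, some bag contains both endpoints; (iii) the bags containing any fixed vertex form a subtree. All hold, so the decomposition is valid with width 4 − 1 = 3.

Yes; width 3.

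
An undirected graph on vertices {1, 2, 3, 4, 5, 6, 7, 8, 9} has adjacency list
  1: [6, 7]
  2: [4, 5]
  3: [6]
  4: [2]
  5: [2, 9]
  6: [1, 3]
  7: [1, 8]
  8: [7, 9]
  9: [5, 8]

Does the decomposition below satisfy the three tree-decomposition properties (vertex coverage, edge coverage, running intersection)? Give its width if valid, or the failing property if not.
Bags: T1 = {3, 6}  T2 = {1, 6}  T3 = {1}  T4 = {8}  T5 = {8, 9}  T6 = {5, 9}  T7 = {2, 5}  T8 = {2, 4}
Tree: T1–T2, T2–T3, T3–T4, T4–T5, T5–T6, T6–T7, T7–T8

No — vertex 7 appears in no bag.

A tree decomposition must satisfy three properties: every vertex lies in some bag; for every edge, both endpoints lie together in some bag; and for every vertex, the bags containing it form a connected subtree. Here vertex 7 appears in no bag, so the decomposition is invalid.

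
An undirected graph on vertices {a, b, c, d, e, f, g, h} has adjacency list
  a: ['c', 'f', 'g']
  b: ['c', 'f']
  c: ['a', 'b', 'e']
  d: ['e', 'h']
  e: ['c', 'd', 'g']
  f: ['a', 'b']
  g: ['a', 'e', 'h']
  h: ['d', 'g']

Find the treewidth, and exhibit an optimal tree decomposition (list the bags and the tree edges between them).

Treewidth 2.
Bags: B1 = {d, e, h}  B2 = {e, g, h}  B3 = {c, e, g}  B4 = {a, c, g}  B5 = {a, b, c}  B6 = {a, b, f}
Tree: B1–B2, B2–B3, B3–B4, B4–B5, B5–B6

The largest bag has 3 vertices, giving width 2; this decomposition certifies tw(G) ≤ 2. The edges d–h–g–e–d form a cycle, so G is not a tree and its treewidth is at least 2. Combining the bounds, tw(G) = 2.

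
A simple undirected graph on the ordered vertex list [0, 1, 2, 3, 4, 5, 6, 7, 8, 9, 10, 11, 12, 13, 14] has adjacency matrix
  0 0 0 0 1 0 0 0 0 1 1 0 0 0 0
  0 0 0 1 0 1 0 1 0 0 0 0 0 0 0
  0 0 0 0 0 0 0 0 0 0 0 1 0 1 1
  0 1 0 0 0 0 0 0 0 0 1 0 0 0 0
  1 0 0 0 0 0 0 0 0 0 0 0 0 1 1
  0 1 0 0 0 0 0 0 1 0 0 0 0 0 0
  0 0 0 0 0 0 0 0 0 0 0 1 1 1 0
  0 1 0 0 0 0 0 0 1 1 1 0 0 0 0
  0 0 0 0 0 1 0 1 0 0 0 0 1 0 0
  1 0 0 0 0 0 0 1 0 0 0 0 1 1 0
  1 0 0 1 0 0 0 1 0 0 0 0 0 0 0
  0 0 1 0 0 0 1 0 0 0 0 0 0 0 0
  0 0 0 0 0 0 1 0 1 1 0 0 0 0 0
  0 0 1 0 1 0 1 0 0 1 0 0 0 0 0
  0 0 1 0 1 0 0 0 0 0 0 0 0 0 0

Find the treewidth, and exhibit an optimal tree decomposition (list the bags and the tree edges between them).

Treewidth 3.
One such decomposition:
Bags: B1 = {1, 3, 5, 10}  B2 = {1, 5, 7, 10}  B3 = {5, 7, 8, 10}  B4 = {0, 7, 8, 10}  B5 = {0, 7, 8, 9}  B6 = {0, 8, 9, 12}  B7 = {0, 4, 9, 12}  B8 = {4, 9, 12, 13}  B9 = {4, 6, 12, 13}  B10 = {4, 6, 13, 14}  B11 = {2, 6, 13, 14}  B12 = {2, 6, 11, 14}
Tree: B1–B2, B2–B3, B3–B4, B4–B5, B5–B6, B6–B7, B7–B8, B8–B9, B9–B10, B10–B11, B11–B12

The largest bag has 4 vertices, giving width 3; this decomposition certifies tw(G) ≤ 3. For the lower bound: the 4 vertex sets {1,3,5}, {10}, {7}, {0,8,9,12} are disjoint, each induces a connected subgraph, and every pair is joined by at least one edge of G. Contracting each set to a single vertex therefore yields K_{4} as a minor, and since treewidth is minor-monotone, tw(G) ≥ tw(K_{4}) = 3. Combining the bounds, tw(G) = 3.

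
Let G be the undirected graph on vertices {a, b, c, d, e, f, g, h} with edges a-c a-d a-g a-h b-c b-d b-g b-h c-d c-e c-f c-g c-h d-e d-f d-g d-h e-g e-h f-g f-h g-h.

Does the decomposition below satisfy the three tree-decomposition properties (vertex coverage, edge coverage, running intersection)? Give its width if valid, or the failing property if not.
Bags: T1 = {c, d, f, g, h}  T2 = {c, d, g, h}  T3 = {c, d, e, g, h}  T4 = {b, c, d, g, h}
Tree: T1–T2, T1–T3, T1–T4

A tree decomposition must satisfy three properties: every vertex lies in some bag; for every edge, both endpoints lie together in some bag; and for every vertex, the bags containing it form a connected subtree. Here vertex a appears in no bag, so the decomposition is invalid.

No — vertex a appears in no bag.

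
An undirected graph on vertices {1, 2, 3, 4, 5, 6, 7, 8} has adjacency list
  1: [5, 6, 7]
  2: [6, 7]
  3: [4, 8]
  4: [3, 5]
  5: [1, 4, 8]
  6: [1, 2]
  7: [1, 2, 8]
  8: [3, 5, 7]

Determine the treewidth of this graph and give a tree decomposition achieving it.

The largest bag has 3 vertices, giving width 2; this decomposition certifies tw(G) ≤ 2. Since 6–2–7–1–6 is a cycle in G, G is not acyclic. Forests are exactly the graphs of treewidth ≤ 1, so tw(G) ≥ 2. Hence tw(G) = 2 exactly.

Treewidth 2.
One such decomposition:
Bags: B1 = {1, 2, 6}  B2 = {1, 2, 7}  B3 = {1, 5, 7}  B4 = {5, 7, 8}  B5 = {4, 5, 8}  B6 = {3, 4, 8}
Tree: B1–B2, B2–B3, B3–B4, B4–B5, B5–B6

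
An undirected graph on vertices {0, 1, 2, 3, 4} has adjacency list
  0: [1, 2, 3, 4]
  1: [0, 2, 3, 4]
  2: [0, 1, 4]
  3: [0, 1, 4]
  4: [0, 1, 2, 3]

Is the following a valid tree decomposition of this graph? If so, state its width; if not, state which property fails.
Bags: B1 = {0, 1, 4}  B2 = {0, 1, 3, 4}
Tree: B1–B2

A tree decomposition must satisfy three properties: every vertex lies in some bag; for every edge, both endpoints lie together in some bag; and for every vertex, the bags containing it form a connected subtree. Here vertex 2 appears in no bag, so the decomposition is invalid.

No — vertex 2 appears in no bag.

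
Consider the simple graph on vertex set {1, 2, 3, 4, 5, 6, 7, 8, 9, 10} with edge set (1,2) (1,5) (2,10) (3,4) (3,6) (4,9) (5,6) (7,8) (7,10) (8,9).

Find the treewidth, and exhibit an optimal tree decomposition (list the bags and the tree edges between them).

Treewidth 2.
One optimal decomposition is:
Bags: B1 = {2, 7, 10}  B2 = {1, 2, 7}  B3 = {1, 5, 7}  B4 = {5, 6, 7}  B5 = {3, 6, 7}  B6 = {3, 4, 7}  B7 = {4, 7, 9}  B8 = {7, 8, 9}
Tree: B1–B2, B2–B3, B3–B4, B4–B5, B5–B6, B6–B7, B7–B8

Each bag holds 3 vertices, so the decomposition has width 2, which upper-bounds the treewidth. The edges 7–10–2–1–5–6–3–4–9–8–7 form a cycle, so G is not a tree and its treewidth is at least 2. The upper and lower bounds meet at 2, so that is the treewidth.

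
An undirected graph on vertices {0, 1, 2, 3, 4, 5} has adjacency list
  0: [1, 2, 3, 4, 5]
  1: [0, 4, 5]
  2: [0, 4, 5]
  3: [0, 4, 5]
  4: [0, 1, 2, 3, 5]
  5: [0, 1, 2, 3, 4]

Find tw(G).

3

A width-3 tree decomposition is:
Bags: B1 = {0, 2, 4, 5}  B2 = {0, 3, 4, 5}  B3 = {0, 1, 4, 5}
Tree: B1–B2, B2–B3
Each bag holds 4 vertices, so the decomposition has width 3, which upper-bounds the treewidth. On the other hand G contains the 4-clique {0, 1, 4, 5}. A clique must lie in a single bag of any decomposition, so no decomposition can have width below 3. Therefore the treewidth is 3.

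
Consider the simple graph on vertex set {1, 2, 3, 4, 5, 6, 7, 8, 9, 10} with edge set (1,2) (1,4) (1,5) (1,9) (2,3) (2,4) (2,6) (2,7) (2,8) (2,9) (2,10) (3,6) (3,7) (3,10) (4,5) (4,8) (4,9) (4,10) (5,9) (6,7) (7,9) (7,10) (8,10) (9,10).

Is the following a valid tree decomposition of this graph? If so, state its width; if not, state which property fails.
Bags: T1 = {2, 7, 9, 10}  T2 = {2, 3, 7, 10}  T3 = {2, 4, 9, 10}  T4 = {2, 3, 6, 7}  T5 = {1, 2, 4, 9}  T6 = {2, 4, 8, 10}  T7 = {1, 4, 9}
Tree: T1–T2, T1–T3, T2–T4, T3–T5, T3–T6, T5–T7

No — vertex 5 appears in no bag.

A tree decomposition must satisfy three properties: every vertex lies in some bag; for every edge, both endpoints lie together in some bag; and for every vertex, the bags containing it form a connected subtree. Here vertex 5 appears in no bag, so the decomposition is invalid.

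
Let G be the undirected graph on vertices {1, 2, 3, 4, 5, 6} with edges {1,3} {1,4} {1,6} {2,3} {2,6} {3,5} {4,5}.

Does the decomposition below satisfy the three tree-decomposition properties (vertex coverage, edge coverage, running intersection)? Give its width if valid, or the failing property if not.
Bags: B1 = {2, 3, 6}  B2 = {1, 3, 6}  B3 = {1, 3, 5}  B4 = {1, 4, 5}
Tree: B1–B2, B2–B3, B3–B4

Vertex coverage: the bags together contain {1, 2, 3, 4, 5, 6}, the full vertex set. Edge coverage: each edge of G has both endpoints in at least one bag. Running intersection: for every vertex, the bags containing it form a connected subtree. All three properties hold, so this is a valid tree decomposition of width max|bag| − 1 = 2, and hence tw(G) ≤ 2.

Yes; width 2.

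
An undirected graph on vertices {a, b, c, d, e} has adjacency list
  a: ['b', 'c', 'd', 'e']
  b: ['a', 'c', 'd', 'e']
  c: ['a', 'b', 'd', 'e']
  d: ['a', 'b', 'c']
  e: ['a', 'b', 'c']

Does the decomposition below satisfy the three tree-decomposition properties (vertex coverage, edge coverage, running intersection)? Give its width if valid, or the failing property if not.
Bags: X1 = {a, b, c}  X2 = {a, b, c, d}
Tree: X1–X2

A tree decomposition must satisfy three properties: every vertex lies in some bag; for every edge, both endpoints lie together in some bag; and for every vertex, the bags containing it form a connected subtree. Here vertex e appears in no bag, so the decomposition is invalid.

No — vertex e appears in no bag.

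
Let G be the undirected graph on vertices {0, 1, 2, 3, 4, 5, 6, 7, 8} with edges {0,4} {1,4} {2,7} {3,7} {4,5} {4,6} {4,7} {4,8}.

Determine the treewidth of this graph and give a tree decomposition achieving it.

Treewidth 1.
One such decomposition:
Bags: B1 = {4, 5}  B2 = {1, 4}  B3 = {4, 7}  B4 = {2, 7}  B5 = {4, 6}  B6 = {3, 7}  B7 = {0, 4}  B8 = {4, 8}
Tree: B1–B2, B1–B3, B3–B4, B3–B5, B3–B6, B2–B7, B5–B8

Each bag holds 2 vertices, so the decomposition has width 1, which upper-bounds the treewidth. Since G has at least one edge (e.g. 4–5), it is not an edgeless graph, so tw(G) ≥ 1. Hence tw(G) = 1 exactly.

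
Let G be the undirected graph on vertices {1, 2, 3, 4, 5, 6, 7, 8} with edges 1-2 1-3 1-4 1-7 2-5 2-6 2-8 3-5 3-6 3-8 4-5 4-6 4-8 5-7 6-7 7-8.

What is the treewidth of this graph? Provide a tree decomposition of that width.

Treewidth 4.
One such decomposition:
Bags: B1 = {1, 2, 3, 4, 7}  B2 = {2, 3, 4, 7, 8}  B3 = {2, 3, 4, 6, 7}  B4 = {2, 3, 4, 5, 7}
Tree: B1–B2, B2–B3, B3–B4

The largest bag has 5 vertices, giving width 4; this decomposition certifies tw(G) ≤ 4. For the lower bound: the 5 vertex sets {1,2}, {7,8}, {4,6}, {3}, {5} are disjoint, each induces a connected subgraph, and every pair is joined by at least one edge of G. Contracting each set to a single vertex therefore yields K_{5} as a minor, and since treewidth is minor-monotone, tw(G) ≥ tw(K_{5}) = 4. Therefore the treewidth is 4.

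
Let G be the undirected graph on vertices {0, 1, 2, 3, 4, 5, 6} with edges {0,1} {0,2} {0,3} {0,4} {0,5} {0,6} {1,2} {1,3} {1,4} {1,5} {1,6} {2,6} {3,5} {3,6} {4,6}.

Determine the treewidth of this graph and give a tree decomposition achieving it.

Treewidth 3.
Bags: B1 = {0, 1, 4, 6}  B2 = {0, 1, 2, 6}  B3 = {0, 1, 3, 6}  B4 = {0, 1, 3, 5}
Tree: B1–B2, B1–B3, B3–B4

Each bag holds 4 vertices, so the decomposition has width 3, which upper-bounds the treewidth. On the other hand G contains the 4-clique {0, 1, 3, 5}. A clique must lie in a single bag of any decomposition, so no decomposition can have width below 3. Therefore the treewidth is 3.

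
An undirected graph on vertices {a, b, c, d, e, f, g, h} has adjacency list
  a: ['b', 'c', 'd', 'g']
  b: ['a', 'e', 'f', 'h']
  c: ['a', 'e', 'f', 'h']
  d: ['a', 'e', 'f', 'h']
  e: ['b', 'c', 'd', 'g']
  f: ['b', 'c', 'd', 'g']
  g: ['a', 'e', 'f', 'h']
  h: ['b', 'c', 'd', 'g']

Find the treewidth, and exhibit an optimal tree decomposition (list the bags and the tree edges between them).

Each bag holds 5 vertices, so the decomposition has width 4, which upper-bounds the treewidth. For the lower bound: the 5 vertex sets {a,b}, {g,h}, {c,e}, {d}, {f} are disjoint, each induces a connected subgraph, and every pair is joined by at least one edge of G. Contracting each set to a single vertex therefore yields K_{5} as a minor, and since treewidth is minor-monotone, tw(G) ≥ tw(K_{5}) = 4. Therefore the treewidth is 4.

Treewidth 4.
Bags: B1 = {a, b, c, d, g}  B2 = {b, c, d, g, h}  B3 = {b, c, d, e, g}  B4 = {b, c, d, f, g}
Tree: B1–B2, B2–B3, B3–B4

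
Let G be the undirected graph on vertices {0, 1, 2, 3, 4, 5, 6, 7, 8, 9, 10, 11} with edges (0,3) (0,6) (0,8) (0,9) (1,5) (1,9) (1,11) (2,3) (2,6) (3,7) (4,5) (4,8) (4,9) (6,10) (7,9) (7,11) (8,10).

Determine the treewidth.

3

A width-3 tree decomposition is:
Bags: B1 = {2, 3, 6, 10}  B2 = {0, 3, 6, 10}  B3 = {0, 3, 8, 10}  B4 = {0, 3, 7, 8}  B5 = {0, 7, 8, 9}  B6 = {4, 7, 8, 9}  B7 = {4, 7, 9, 11}  B8 = {1, 4, 9, 11}  B9 = {1, 4, 5, 11}
Tree: B1–B2, B2–B3, B3–B4, B4–B5, B5–B6, B6–B7, B7–B8, B8–B9
Each bag holds 4 vertices, so the decomposition has width 3, which upper-bounds the treewidth. For the lower bound: the 4 vertex sets {2,6,10}, {3}, {0}, {4,7,8,9} are disjoint, each induces a connected subgraph, and every pair is joined by at least one edge of G. Contracting each set to a single vertex therefore yields K_{4} as a minor, and since treewidth is minor-monotone, tw(G) ≥ tw(K_{4}) = 3. Combining the bounds, tw(G) = 3.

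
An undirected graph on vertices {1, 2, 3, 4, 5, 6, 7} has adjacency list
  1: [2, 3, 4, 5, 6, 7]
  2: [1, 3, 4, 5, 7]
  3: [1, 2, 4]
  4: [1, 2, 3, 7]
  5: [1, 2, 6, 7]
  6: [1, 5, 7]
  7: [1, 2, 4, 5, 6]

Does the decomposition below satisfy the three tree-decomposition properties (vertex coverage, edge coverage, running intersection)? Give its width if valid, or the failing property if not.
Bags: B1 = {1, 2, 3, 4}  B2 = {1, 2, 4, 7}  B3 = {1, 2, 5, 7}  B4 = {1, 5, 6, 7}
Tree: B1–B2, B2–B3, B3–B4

Yes; width 3.

Vertex coverage: the bags together contain {1, 2, 3, 4, 5, 6, 7}, the full vertex set. Edge coverage: each edge of G has both endpoints in at least one bag. Running intersection: for every vertex, the bags containing it form a connected subtree. All three properties hold, so this is a valid tree decomposition of width max|bag| − 1 = 3, and hence tw(G) ≤ 3.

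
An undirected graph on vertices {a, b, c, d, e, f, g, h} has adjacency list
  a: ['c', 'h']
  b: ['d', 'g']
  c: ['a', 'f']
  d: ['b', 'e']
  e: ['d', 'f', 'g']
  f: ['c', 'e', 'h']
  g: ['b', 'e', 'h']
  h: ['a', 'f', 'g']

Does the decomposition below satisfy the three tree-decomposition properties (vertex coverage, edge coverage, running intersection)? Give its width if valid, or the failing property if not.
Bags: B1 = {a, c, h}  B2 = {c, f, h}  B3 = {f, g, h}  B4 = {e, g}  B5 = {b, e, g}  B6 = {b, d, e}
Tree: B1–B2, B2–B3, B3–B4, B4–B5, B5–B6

No — edge (f,e) lies in no bag.

A tree decomposition must satisfy three properties: every vertex lies in some bag; for every edge, both endpoints lie together in some bag; and for every vertex, the bags containing it form a connected subtree. Here edge (f,e) lies in no bag, so the decomposition is invalid.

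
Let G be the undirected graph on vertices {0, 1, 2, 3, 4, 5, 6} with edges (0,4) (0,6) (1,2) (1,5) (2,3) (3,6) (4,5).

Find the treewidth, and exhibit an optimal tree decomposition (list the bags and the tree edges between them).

Treewidth 2.
One such decomposition:
Bags: B1 = {1, 2, 5}  B2 = {2, 3, 5}  B3 = {3, 5, 6}  B4 = {0, 5, 6}  B5 = {0, 4, 5}
Tree: B1–B2, B2–B3, B3–B4, B4–B5

Every bag has size at most 3, so the width is 3 − 1 = 2 and tw(G) ≤ 2. For the lower bound, G contains the cycle 5–1–2–3–6–0–4–5, so G is not a forest; only forests have treewidth ≤ 1, hence tw(G) ≥ 2. Hence tw(G) = 2 exactly.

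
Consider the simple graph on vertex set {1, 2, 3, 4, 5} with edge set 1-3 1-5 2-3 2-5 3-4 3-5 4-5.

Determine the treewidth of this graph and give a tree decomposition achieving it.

Treewidth 2.
Bags: B1 = {3, 4, 5}  B2 = {1, 3, 5}  B3 = {2, 3, 5}
Tree: B1–B2, B1–B3

Every bag has size at most 3, so the width is 3 − 1 = 2 and tw(G) ≤ 2. On the other hand G contains the 3-clique {1, 3, 5}. A clique must lie in a single bag of any decomposition, so no decomposition can have width below 2. Therefore the treewidth is 2.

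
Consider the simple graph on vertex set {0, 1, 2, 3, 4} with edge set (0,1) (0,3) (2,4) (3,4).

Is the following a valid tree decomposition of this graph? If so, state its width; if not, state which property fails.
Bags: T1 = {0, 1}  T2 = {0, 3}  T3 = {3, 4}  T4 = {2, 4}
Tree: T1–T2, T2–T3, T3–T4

Every vertex of G appears in some bag (union = {0, 1, 2, 3, 4}); every edge is covered by a bag; and for each vertex v the set of bags containing v is connected in the bag tree. The decomposition is therefore valid. The largest bag has 2 vertices, so the width is 1.

Yes; width 1.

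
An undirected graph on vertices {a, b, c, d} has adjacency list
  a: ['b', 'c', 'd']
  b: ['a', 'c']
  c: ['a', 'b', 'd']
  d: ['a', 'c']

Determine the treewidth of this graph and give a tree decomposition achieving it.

Each bag holds 3 vertices, so the decomposition has width 2, which upper-bounds the treewidth. Conversely, {a, c, d} is a clique of size 3, and the vertices of any clique must share a bag in every tree decomposition; so some bag has ≥ 3 vertices and tw(G) ≥ 2. Hence tw(G) = 2 exactly.

Treewidth 2.
One optimal decomposition is:
Bags: B1 = {a, c, d}  B2 = {a, b, c}
Tree: B1–B2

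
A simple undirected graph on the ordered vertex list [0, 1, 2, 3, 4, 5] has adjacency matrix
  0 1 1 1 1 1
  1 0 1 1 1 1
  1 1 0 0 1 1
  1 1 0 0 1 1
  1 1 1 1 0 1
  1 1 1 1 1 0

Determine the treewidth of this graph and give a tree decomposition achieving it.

Every bag has size at most 5, so the width is 5 − 1 = 4 and tw(G) ≤ 4. On the other hand G contains the 5-clique {0, 1, 2, 4, 5}. A clique must lie in a single bag of any decomposition, so no decomposition can have width below 4. Hence tw(G) = 4 exactly.

Treewidth 4.
One such decomposition:
Bags: B1 = {0, 1, 3, 4, 5}  B2 = {0, 1, 2, 4, 5}
Tree: B1–B2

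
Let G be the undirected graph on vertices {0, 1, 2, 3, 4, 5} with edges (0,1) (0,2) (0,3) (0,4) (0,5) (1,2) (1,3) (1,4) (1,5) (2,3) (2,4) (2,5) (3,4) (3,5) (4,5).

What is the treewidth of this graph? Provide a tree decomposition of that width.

Treewidth 5.
One optimal decomposition is:
Bags: B1 = {0, 1, 2, 3, 4, 5}
Tree: (single bag)

A single bag containing all 6 vertices is trivially a valid decomposition of width 5. For the lower bound, the 6 vertices {0, 1, 2, 3, 4, 5} are pairwise adjacent, and any tree decomposition puts a clique entirely inside one bag — forcing width ≥ 5. Therefore the treewidth is 5.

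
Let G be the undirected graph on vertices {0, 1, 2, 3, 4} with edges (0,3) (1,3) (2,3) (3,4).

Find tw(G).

1

A width-1 tree decomposition is:
Bags: B1 = {2, 3}  B2 = {0, 3}  B3 = {3, 4}  B4 = {1, 3}
Tree: B1–B2, B2–B3, B1–B4
The largest bag has 2 vertices, giving width 1; this decomposition certifies tw(G) ≤ 1. G has an edge, so its treewidth is at least 1. Hence tw(G) = 1 exactly.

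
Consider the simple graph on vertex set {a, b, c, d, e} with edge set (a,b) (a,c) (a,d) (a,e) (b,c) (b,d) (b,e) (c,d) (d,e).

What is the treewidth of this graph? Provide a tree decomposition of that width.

Treewidth 3.
Bags: B1 = {a, b, c, d}  B2 = {a, b, d, e}
Tree: B1–B2

The largest bag has 4 vertices, giving width 3; this decomposition certifies tw(G) ≤ 3. On the other hand G contains the 4-clique {a, b, d, e}. A clique must lie in a single bag of any decomposition, so no decomposition can have width below 3. Therefore the treewidth is 3.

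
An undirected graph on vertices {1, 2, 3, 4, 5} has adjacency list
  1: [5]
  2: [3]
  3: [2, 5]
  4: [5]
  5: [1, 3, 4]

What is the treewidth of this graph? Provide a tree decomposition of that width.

Treewidth 1.
One such decomposition:
Bags: B1 = {3, 5}  B2 = {2, 3}  B3 = {4, 5}  B4 = {1, 5}
Tree: B1–B2, B1–B3, B1–B4

Each bag holds 2 vertices, so the decomposition has width 1, which upper-bounds the treewidth. G has an edge, so its treewidth is at least 1. Therefore the treewidth is 1.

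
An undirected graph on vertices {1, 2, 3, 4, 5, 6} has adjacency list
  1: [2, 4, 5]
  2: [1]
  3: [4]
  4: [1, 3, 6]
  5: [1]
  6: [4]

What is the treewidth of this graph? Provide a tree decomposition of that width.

Every bag has size at most 2, so the width is 2 − 1 = 1 and tw(G) ≤ 1. G has an edge, so its treewidth is at least 1. The upper and lower bounds meet at 1, so that is the treewidth.

Treewidth 1.
Bags: B1 = {3, 4}  B2 = {1, 4}  B3 = {1, 5}  B4 = {4, 6}  B5 = {1, 2}
Tree: B1–B2, B2–B3, B2–B4, B2–B5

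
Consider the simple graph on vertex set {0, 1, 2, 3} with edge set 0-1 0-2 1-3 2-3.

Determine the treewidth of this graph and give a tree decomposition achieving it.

Treewidth 2.
One optimal decomposition is:
Bags: B1 = {0, 1, 2}  B2 = {1, 2, 3}
Tree: B1–B2

Each bag holds 3 vertices, so the decomposition has width 2, which upper-bounds the treewidth. Since 1–0–2–3–1 is a cycle in G, G is not acyclic. Forests are exactly the graphs of treewidth ≤ 1, so tw(G) ≥ 2. Therefore the treewidth is 2.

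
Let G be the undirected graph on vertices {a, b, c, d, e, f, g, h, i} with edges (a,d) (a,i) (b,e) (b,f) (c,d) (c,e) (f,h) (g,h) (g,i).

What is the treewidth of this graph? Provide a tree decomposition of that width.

Each bag holds 3 vertices, so the decomposition has width 2, which upper-bounds the treewidth. For the lower bound, G contains the cycle a–d–c–e–b–f–h–g–i–a, so G is not a forest; only forests have treewidth ≤ 1, hence tw(G) ≥ 2. Therefore the treewidth is 2.

Treewidth 2.
One optimal decomposition is:
Bags: B1 = {a, c, d}  B2 = {a, c, e}  B3 = {a, b, e}  B4 = {a, b, f}  B5 = {a, f, h}  B6 = {a, g, h}  B7 = {a, g, i}
Tree: B1–B2, B2–B3, B3–B4, B4–B5, B5–B6, B6–B7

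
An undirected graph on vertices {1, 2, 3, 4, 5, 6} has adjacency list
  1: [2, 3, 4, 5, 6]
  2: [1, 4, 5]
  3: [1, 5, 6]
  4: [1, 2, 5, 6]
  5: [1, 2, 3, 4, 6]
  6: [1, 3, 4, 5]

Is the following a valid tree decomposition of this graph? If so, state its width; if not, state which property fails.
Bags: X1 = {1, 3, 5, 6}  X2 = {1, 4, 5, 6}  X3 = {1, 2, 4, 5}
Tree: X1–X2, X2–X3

Yes; width 3.

Vertex coverage: the bags together contain {1, 2, 3, 4, 5, 6}, the full vertex set. Edge coverage: each edge of G has both endpoints in at least one bag. Running intersection: for every vertex, the bags containing it form a connected subtree. All three properties hold, so this is a valid tree decomposition of width max|bag| − 1 = 3, and hence tw(G) ≤ 3.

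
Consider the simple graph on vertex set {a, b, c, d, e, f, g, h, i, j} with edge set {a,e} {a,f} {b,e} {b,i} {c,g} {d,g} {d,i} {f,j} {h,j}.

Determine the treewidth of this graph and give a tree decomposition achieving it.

The largest bag has 2 vertices, giving width 1; this decomposition certifies tw(G) ≤ 1. Since G has at least one edge (e.g. c–g), it is not an edgeless graph, so tw(G) ≥ 1. Hence tw(G) = 1 exactly.

Treewidth 1.
One such decomposition:
Bags: B1 = {c, g}  B2 = {d, g}  B3 = {d, i}  B4 = {b, i}  B5 = {b, e}  B6 = {a, e}  B7 = {a, f}  B8 = {f, j}  B9 = {h, j}
Tree: B1–B2, B2–B3, B3–B4, B4–B5, B5–B6, B6–B7, B7–B8, B8–B9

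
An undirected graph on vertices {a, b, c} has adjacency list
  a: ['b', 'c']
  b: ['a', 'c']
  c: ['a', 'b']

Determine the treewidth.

A width-2 tree decomposition is:
Bags: B1 = {a, b, c}
Tree: (single bag)
A single bag containing all 3 vertices is trivially a valid decomposition of width 2. Conversely, {a, b, c} is a clique of size 3, and the vertices of any clique must share a bag in every tree decomposition; so some bag has ≥ 3 vertices and tw(G) ≥ 2. Hence tw(G) = 2 exactly.

2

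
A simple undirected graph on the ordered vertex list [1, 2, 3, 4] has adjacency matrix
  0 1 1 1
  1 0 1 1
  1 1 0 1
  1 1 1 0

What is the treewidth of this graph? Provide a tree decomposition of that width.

Treewidth 3.
One such decomposition:
Bags: B1 = {1, 2, 3, 4}
Tree: (single bag)

A single bag containing all 4 vertices is trivially a valid decomposition of width 3. Conversely, {1, 2, 3, 4} is a clique of size 4, and the vertices of any clique must share a bag in every tree decomposition; so some bag has ≥ 4 vertices and tw(G) ≥ 3. Combining the bounds, tw(G) = 3.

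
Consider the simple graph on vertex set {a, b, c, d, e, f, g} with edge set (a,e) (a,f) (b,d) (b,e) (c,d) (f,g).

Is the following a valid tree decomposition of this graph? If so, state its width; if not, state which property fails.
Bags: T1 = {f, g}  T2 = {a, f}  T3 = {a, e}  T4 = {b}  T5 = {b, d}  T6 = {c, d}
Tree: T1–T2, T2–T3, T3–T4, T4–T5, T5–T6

No — edge (e,b) lies in no bag.

A tree decomposition must satisfy three properties: every vertex lies in some bag; for every edge, both endpoints lie together in some bag; and for every vertex, the bags containing it form a connected subtree. Here edge (e,b) lies in no bag, so the decomposition is invalid.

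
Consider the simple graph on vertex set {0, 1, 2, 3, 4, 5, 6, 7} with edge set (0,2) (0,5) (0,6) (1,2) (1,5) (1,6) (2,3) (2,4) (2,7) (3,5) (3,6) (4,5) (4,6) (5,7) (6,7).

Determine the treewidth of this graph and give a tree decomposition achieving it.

The largest bag has 4 vertices, giving width 3; this decomposition certifies tw(G) ≤ 3. For the lower bound: the 4 vertex sets {4,5}, {2,7}, {6}, {1} are disjoint, each induces a connected subgraph, and every pair is joined by at least one edge of G. Contracting each set to a single vertex therefore yields K_{4} as a minor, and since treewidth is minor-monotone, tw(G) ≥ tw(K_{4}) = 3. The upper and lower bounds meet at 3, so that is the treewidth.

Treewidth 3.
One such decomposition:
Bags: B1 = {2, 4, 5, 6}  B2 = {2, 5, 6, 7}  B3 = {1, 2, 5, 6}  B4 = {0, 2, 5, 6}  B5 = {2, 3, 5, 6}
Tree: B1–B2, B2–B3, B3–B4, B4–B5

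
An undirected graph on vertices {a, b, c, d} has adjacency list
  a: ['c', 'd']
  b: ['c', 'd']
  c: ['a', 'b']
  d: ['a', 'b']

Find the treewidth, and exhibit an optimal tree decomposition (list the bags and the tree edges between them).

Treewidth 2.
Bags: B1 = {a, b, c}  B2 = {a, b, d}
Tree: B1–B2

Each bag holds 3 vertices, so the decomposition has width 2, which upper-bounds the treewidth. The edges b–c–a–d–b form a cycle, so G is not a tree and its treewidth is at least 2. Combining the bounds, tw(G) = 2.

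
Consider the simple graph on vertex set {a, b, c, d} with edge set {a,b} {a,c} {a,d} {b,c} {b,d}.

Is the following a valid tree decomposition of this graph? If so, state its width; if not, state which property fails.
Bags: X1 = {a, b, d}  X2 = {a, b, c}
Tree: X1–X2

Vertex coverage: the bags together contain {a, b, c, d}, the full vertex set. Edge coverage: each edge of G has both endpoints in at least one bag. Running intersection: for every vertex, the bags containing it form a connected subtree. All three properties hold, so this is a valid tree decomposition of width max|bag| − 1 = 2, and hence tw(G) ≤ 2.

Yes; width 2.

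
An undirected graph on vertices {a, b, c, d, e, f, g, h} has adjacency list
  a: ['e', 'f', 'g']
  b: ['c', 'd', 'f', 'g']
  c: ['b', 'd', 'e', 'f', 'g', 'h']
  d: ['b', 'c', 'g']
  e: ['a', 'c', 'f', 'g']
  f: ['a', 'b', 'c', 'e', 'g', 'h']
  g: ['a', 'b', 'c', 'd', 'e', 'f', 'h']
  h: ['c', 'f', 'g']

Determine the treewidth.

3

A width-3 tree decomposition is:
Bags: B1 = {b, c, f, g}  B2 = {c, e, f, g}  B3 = {a, e, f, g}  B4 = {c, f, g, h}  B5 = {b, c, d, g}
Tree: B1–B2, B2–B3, B2–B4, B1–B5
The largest bag has 4 vertices, giving width 3; this decomposition certifies tw(G) ≤ 3. On the other hand G contains the 4-clique {b, c, d, g}. A clique must lie in a single bag of any decomposition, so no decomposition can have width below 3. Combining the bounds, tw(G) = 3.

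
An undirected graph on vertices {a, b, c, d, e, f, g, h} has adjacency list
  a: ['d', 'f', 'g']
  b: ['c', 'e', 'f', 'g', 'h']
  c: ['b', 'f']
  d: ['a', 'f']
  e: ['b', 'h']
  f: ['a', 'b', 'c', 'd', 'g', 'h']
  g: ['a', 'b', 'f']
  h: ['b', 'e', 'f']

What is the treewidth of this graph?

2

A width-2 tree decomposition is:
Bags: B1 = {b, c, f}  B2 = {b, f, g}  B3 = {b, f, h}  B4 = {a, f, g}  B5 = {b, e, h}  B6 = {a, d, f}
Tree: B1–B2, B1–B3, B2–B4, B3–B5, B4–B6
The largest bag has 3 vertices, giving width 2; this decomposition certifies tw(G) ≤ 2. On the other hand G contains the 3-clique {b, e, h}. A clique must lie in a single bag of any decomposition, so no decomposition can have width below 2. Therefore the treewidth is 2.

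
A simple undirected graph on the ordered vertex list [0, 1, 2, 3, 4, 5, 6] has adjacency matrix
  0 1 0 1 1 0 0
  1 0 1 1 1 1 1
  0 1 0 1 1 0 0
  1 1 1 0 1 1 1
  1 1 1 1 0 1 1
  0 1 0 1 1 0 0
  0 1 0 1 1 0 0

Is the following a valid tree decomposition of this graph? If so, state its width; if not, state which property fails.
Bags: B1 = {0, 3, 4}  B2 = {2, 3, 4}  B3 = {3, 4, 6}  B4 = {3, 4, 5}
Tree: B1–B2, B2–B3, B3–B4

A tree decomposition must satisfy three properties: every vertex lies in some bag; for every edge, both endpoints lie together in some bag; and for every vertex, the bags containing it form a connected subtree. Here vertex 1 appears in no bag, so the decomposition is invalid.

No — vertex 1 appears in no bag.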